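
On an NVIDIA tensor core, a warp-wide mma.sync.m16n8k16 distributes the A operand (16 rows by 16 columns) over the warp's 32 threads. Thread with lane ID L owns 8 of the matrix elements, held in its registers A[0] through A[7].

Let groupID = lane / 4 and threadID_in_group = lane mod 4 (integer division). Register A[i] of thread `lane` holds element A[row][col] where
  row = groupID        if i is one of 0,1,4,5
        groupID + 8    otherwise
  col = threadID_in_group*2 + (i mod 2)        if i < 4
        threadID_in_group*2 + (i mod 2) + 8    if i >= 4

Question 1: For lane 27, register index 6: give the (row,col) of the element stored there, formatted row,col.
lane 27: g=6 (27/4), t=3 (27%4)
i=6: r=6+8=14, c=3*2+0+8=14

14,14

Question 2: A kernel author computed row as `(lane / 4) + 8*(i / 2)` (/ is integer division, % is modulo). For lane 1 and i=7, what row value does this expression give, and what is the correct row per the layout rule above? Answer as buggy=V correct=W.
buggy=24 correct=8

`(lane / 4) + 8*(i / 2)`[1,7]=>24
lane 1=>1/4=0, 1 mod 4=1
i=7  r:0+8=>8  c:2·1+1+8=>11
row: 24 vs 8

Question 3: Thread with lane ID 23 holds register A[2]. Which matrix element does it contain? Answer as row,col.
13,6

L=23=>grp=23>>2=5, tig=23&3=3
[2]=>row 5+8=13  col 3·2+0+0=6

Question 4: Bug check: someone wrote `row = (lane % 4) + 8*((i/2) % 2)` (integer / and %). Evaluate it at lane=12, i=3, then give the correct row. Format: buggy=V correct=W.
buggy=8 correct=11

`(lane % 4) + 8*((i/2) % 2)`[12,3]→8
lane 12→12/4=3, 12 mod 4=0
i=3  r:3+8→11  c:2·0+1+0→1
row: 8 vs 11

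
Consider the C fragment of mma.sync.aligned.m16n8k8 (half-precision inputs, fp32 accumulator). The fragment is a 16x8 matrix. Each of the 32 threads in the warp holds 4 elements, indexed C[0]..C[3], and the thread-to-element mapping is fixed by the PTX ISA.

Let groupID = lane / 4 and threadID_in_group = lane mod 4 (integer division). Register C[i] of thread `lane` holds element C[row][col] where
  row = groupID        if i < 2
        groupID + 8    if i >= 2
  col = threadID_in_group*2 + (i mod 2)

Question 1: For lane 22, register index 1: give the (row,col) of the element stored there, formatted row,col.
5,5

L=22⇒gr=22>>2=5, th=22&3=2
[1]⇒row 5+0=5  col 2·2+1=5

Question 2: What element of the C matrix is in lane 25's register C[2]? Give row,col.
14,2

L=25→G=25>>2=6, T=25&3=1
[2]→row 6+8=14  col 1·2+0=2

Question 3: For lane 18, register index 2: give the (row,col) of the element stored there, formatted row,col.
lane 18→18/4=4, 18 mod 4=2
i=2  r:4+8→12  c:2·2+0→4

12,4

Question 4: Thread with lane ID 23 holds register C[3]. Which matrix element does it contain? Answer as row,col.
lane 23→23/4=5, 23 mod 4=3
i=3  r:5+8→13  c:2·3+1→7

13,7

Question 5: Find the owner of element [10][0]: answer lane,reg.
8,2

r=10->g=2,rb=1  c=0->t=0,b0=0
L=2*4+0=8  i=1*2+0=2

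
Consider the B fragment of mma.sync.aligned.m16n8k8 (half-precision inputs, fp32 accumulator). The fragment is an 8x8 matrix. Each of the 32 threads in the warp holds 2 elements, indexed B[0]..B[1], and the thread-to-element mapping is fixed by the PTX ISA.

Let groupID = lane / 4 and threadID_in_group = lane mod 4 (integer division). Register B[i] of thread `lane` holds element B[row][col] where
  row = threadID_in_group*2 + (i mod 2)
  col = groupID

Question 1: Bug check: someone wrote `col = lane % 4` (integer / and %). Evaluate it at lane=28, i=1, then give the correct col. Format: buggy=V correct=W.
buggy=0 correct=7

`lane % 4`[28,1]->0
28: g=7,t=0
[1] (0*2+1,7) = (1,7)
col: 0 vs 7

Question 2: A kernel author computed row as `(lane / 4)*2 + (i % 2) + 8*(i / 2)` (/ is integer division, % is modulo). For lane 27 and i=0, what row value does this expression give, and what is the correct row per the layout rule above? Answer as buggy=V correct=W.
buggy=12 correct=6

`(lane / 4)*2 + (i % 2) + 8*(i / 2)`[27,0]->12
lane 27->27/4=6, 27 mod 4=3
i=0  r:2·3+0->6  c:6
row: 12 vs 6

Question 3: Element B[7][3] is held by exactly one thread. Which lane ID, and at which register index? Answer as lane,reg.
15,1

c=3->g=3  r=7->t=3,b0=1
L=3*4+3=15  i=1=1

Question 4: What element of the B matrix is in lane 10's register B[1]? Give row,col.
5,2

lane 10: grp=2 (10/4), tig=2 (10%4)
i=1: r=2*2+1=5, c=grp=2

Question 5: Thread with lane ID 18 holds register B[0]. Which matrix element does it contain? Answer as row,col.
L=18->g=18>>2=4, t=18&3=2
[0]->row 2·2+0=4  col g=4

4,4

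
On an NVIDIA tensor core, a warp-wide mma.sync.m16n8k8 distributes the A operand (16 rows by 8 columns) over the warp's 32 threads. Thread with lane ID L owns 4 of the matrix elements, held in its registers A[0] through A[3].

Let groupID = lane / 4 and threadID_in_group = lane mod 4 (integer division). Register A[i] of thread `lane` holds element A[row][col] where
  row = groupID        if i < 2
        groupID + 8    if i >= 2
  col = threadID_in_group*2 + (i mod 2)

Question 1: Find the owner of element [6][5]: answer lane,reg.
r=6->g=6,rb=0  c=5->t=2,b0=1
L=6*4+2=26  i=0*2+1=1

26,1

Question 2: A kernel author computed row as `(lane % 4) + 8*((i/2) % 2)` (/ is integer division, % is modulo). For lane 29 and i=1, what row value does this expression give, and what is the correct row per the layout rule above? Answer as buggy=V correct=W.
`(lane % 4) + 8*((i/2) % 2)`[29,1]=>1
29: grp=7,tig=1
[1] (7+0,1*2+1) = (7,3)
row: 1 vs 7

buggy=1 correct=7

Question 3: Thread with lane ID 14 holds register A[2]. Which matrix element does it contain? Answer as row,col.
lane 14->14/4=3, 14 mod 4=2
i=2  r:3+8->11  c:2·2+0->4

11,4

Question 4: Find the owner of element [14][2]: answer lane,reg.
25,2

r=14⇒gr=6,Rb=1  c=2⇒th=1,odd=0
L=6*4+1=25  i=1*2+0=2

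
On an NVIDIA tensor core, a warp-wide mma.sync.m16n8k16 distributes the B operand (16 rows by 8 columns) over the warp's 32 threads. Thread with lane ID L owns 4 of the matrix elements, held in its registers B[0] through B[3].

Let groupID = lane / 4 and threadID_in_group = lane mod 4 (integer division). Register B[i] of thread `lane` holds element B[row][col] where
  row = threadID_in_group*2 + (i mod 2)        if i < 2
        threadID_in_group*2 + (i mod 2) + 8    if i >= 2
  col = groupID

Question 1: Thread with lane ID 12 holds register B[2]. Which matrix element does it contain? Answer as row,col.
12: G=3,T=0
[2] (0*2+0+8,3) = (8,3)

8,3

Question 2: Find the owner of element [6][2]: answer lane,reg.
c=2⇒gr=2  r=6⇒Rb=0,th=3,odd=0
L=2*4+3=11  i=0*2+0=0

11,0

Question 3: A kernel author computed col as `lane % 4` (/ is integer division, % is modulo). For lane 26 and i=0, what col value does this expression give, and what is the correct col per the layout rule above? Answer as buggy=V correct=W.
buggy=2 correct=6

`lane % 4`[26,0]→2
L=26→G=26>>2=6, T=26&3=2
[0]→row 2·2+0+0=4  col G=6
col: 2 vs 6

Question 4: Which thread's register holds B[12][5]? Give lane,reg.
22,2

c:5=>grp=5  r:12=>rB=1,tig=2,lo=0
L=5*4+2=22  i=1*2+0=2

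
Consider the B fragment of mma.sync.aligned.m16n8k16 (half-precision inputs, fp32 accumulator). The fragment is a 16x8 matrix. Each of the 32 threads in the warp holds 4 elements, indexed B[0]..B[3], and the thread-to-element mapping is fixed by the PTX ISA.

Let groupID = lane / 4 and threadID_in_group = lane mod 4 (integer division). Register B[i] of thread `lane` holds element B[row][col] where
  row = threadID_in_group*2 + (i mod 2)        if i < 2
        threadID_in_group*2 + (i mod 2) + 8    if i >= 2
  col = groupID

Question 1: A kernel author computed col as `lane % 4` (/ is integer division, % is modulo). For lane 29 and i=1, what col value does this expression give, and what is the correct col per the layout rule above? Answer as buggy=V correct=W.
`lane % 4`[29,1]→1
lane 29: G=7 (29/4), T=1 (29%4)
i=1: r=1*2+1+0=3, c=G=7
col: 1 vs 7

buggy=1 correct=7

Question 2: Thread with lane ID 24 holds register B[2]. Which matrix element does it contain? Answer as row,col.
8,6

24: g=6,t=0
[2] (0*2+0+8,6) = (8,6)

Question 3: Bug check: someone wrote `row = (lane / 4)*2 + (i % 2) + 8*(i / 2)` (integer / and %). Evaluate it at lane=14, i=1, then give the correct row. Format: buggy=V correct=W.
`(lane / 4)*2 + (i % 2) + 8*(i / 2)`[14,1]->7
lane 14->14/4=3, 14 mod 4=2
i=1  r:2·2+1+0->5  c:3
row: 7 vs 5

buggy=7 correct=5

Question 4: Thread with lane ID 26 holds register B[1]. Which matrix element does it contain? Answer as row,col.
5,6

lane 26: G=6 (26/4), T=2 (26%4)
i=1: r=2*2+1+0=5, c=G=6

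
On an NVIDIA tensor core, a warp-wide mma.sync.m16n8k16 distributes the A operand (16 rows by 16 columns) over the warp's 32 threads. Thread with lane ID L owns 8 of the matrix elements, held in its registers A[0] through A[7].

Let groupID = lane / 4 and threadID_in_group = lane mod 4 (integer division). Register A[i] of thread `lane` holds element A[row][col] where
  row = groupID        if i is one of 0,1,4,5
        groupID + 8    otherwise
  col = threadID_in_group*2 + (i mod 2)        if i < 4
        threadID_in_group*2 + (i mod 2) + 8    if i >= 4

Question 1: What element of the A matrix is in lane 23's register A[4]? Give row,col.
5,14

lane 23: gr=5 (23/4), th=3 (23%4)
i=4: r=5+0=5, c=3*2+0+8=14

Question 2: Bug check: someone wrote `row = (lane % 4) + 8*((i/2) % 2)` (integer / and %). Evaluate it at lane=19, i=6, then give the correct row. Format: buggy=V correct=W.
`(lane % 4) + 8*((i/2) % 2)`[19,6]->11
lane 19: gid=4 (19/4), tid=3 (19%4)
i=6: r=4+8=12, c=3*2+0+8=14
row: 11 vs 12

buggy=11 correct=12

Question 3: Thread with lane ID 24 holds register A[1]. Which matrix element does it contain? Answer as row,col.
6,1

L=24=>grp=24>>2=6, tig=24&3=0
[1]=>row 6+0=6  col 0·2+1+0=1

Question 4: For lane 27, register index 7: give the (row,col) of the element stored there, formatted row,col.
14,15

L=27→G=27>>2=6, T=27&3=3
[7]→row 6+8=14  col 3·2+1+8=15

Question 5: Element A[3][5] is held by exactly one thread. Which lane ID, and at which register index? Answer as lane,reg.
r=3->g=3,rb=0  c=5->cb=0,t=2,b0=1
L=3*4+2=14  i=0*4+0*2+1=1

14,1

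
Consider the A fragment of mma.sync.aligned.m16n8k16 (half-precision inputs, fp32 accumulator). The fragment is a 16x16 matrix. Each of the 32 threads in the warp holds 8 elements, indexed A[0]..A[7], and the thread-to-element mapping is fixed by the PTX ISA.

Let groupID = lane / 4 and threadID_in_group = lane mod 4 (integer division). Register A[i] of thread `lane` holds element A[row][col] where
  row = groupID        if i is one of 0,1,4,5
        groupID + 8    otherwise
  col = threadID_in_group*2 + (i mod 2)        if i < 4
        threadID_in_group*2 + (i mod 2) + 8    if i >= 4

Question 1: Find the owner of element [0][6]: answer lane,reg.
r=0⇒gr=0,Rb=0  c=6⇒Cb=0,th=3,odd=0
L=0*4+3=3  i=0*4+0*2+0=0

3,0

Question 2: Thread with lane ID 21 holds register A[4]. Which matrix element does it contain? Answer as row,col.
lane 21->21/4=5, 21 mod 4=1
i=4  r:5+0->5  c:2·1+0+8->10

5,10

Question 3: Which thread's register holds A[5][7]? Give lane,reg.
23,1

r:5=>grp=5,rB=0  c:7=>cB=0,tig=3,lo=1
L=5*4+3=23  i=0*4+0*2+1=1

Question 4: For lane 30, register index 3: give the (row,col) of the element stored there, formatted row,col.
lane 30: gr=7 (30/4), th=2 (30%4)
i=3: r=7+8=15, c=2*2+1+0=5

15,5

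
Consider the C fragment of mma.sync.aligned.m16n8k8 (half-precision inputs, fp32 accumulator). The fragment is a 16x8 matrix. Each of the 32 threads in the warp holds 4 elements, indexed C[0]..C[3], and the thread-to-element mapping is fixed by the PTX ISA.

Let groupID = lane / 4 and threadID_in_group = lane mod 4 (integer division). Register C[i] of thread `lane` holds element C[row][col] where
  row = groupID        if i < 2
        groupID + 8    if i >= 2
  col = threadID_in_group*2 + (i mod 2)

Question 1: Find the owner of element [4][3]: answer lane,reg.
17,1

r:4=>grp=4,rB=0  c:3=>tig=1,lo=1
L=4*4+1=17  i=0*2+1=1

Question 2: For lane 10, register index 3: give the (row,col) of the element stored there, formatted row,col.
10,5

10: G=2,T=2
[3] (2+8,2*2+1) = (10,5)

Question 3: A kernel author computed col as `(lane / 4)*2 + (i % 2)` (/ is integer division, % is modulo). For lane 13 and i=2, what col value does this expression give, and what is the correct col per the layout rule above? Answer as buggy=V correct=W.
buggy=6 correct=2

`(lane / 4)*2 + (i % 2)`[13,2]→6
L=13→G=13>>2=3, T=13&3=1
[2]→row 3+8=11  col 1·2+0=2
col: 6 vs 2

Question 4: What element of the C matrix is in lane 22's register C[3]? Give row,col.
L=22=>grp=22>>2=5, tig=22&3=2
[3]=>row 5+8=13  col 2·2+1=5

13,5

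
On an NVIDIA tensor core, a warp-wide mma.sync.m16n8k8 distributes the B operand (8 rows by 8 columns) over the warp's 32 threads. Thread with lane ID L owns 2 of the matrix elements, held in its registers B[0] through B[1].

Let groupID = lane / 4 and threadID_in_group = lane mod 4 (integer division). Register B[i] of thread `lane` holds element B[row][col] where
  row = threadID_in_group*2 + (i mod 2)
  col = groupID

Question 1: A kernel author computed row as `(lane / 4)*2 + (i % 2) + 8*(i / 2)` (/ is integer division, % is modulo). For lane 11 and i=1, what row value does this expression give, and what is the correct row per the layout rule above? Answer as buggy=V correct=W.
buggy=5 correct=7

`(lane / 4)*2 + (i % 2) + 8*(i / 2)`[11,1]->5
11: gid=2,tid=3
[1] (3*2+1,2) = (7,2)
row: 5 vs 7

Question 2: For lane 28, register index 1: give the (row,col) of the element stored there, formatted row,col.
1,7

L=28=>grp=28>>2=7, tig=28&3=0
[1]=>row 0·2+1=1  col grp=7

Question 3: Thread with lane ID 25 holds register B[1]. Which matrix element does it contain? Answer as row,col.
25: gr=6,th=1
[1] (1*2+1,6) = (3,6)

3,6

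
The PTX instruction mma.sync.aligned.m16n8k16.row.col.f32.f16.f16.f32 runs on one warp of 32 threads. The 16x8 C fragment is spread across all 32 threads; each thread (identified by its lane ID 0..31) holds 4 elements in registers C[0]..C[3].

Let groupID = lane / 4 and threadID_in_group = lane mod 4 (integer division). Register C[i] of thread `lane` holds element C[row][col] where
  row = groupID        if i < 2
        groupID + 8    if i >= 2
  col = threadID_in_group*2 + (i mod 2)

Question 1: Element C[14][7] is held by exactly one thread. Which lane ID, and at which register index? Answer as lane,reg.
27,3

r=14⇒gr=6,Rb=1  c=7⇒th=3,odd=1
L=6*4+3=27  i=1*2+1=3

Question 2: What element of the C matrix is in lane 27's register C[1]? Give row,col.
lane 27: gid=6 (27/4), tid=3 (27%4)
i=1: r=6+0=6, c=3*2+1=7

6,7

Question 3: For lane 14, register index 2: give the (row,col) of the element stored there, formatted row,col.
14: gid=3,tid=2
[2] (3+8,2*2+0) = (11,4)

11,4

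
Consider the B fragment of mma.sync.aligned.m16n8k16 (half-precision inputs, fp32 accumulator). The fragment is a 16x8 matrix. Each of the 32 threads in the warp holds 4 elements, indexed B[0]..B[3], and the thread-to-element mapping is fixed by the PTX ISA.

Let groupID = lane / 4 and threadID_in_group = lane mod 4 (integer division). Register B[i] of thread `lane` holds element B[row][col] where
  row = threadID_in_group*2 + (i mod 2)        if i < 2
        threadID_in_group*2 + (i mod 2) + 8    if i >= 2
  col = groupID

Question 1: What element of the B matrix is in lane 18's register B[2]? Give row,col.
12,4

lane 18⇒18/4=4, 18 mod 4=2
i=2  r:2·2+0+8⇒12  c:4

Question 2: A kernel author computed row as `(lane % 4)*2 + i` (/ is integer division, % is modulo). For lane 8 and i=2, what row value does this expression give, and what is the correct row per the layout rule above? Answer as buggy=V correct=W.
buggy=2 correct=8

`(lane % 4)*2 + i`[8,2]->2
L=8->g=8>>2=2, t=8&3=0
[2]->row 0·2+0+8=8  col g=2
row: 2 vs 8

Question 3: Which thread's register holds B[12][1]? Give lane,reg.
6,2

c=1→G=1  r=12→rhi=1,T=2,p=0
L=1*4+2=6  i=1*2+0=2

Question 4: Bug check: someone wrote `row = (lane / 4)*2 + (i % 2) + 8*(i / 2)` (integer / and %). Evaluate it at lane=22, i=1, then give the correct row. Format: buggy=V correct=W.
buggy=11 correct=5

`(lane / 4)*2 + (i % 2) + 8*(i / 2)`[22,1]=>11
lane 22=>22/4=5, 22 mod 4=2
i=1  r:2·2+1+0=>5  c:5
row: 11 vs 5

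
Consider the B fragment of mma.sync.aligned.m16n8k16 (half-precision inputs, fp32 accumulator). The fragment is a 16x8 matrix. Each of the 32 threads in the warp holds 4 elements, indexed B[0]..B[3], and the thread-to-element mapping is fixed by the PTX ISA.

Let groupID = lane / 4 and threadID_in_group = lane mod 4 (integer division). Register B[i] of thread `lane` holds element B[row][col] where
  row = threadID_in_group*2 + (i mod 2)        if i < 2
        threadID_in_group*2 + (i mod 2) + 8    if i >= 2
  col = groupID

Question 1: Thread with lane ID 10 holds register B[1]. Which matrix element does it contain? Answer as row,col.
5,2

lane 10: g=2 (10/4), t=2 (10%4)
i=1: r=2*2+1+0=5, c=g=2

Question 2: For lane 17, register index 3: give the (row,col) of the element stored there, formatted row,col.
11,4

L=17->gid=17>>2=4, tid=17&3=1
[3]->row 1·2+1+8=11  col gid=4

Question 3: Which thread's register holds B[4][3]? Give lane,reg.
c=3->g=3  r=4->rb=0,t=2,b0=0
L=3*4+2=14  i=0*2+0=0

14,0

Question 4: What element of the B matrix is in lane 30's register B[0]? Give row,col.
4,7

lane 30->30/4=7, 30 mod 4=2
i=0  r:2·2+0+0->4  c:7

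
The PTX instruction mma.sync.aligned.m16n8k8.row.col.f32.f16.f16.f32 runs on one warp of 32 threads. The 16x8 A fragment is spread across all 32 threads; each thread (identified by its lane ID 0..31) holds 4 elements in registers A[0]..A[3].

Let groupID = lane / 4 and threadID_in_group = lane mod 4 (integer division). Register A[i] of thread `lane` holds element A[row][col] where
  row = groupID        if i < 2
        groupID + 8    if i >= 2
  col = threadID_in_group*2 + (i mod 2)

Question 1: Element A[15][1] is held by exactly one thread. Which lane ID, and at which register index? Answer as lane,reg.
r=15->g=7,rb=1  c=1->t=0,b0=1
L=7*4+0=28  i=1*2+1=3

28,3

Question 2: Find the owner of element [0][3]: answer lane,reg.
1,1

r=0->g=0,rb=0  c=3->t=1,b0=1
L=0*4+1=1  i=0*2+1=1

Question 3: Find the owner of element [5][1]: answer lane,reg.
r=5⇒gr=5,Rb=0  c=1⇒th=0,odd=1
L=5*4+0=20  i=0*2+1=1

20,1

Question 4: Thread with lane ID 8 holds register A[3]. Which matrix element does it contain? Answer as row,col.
10,1

8: gr=2,th=0
[3] (2+8,0*2+1) = (10,1)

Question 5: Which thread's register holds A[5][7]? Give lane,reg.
r:5=>grp=5,rB=0  c:7=>tig=3,lo=1
L=5*4+3=23  i=0*2+1=1

23,1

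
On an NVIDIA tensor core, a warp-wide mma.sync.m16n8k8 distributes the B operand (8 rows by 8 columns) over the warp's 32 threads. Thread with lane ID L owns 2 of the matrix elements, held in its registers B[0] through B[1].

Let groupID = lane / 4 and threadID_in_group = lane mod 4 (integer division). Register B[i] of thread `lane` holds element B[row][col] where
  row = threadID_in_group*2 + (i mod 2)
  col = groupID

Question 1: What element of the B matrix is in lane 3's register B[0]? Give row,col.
6,0

lane 3=>3/4=0, 3 mod 4=3
i=0  r:2·3+0=>6  c:0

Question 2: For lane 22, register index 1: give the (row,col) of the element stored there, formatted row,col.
5,5

L=22->gid=22>>2=5, tid=22&3=2
[1]->row 2·2+1=5  col gid=5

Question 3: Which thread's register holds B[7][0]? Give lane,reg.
3,1

c:0=>grp=0  r:7=>tig=3,lo=1
L=0*4+3=3  i=1=1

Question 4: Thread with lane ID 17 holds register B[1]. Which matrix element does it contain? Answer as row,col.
3,4

17: gid=4,tid=1
[1] (1*2+1,4) = (3,4)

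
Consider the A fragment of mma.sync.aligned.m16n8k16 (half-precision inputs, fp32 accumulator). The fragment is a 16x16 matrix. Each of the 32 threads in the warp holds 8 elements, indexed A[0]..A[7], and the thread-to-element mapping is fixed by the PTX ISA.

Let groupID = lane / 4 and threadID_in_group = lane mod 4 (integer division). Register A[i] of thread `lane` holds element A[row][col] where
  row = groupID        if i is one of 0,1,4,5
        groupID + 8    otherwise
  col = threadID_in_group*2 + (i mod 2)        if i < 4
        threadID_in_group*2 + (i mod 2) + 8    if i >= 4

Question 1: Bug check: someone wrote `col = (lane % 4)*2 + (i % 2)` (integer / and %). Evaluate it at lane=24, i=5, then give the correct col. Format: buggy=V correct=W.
buggy=1 correct=9

`(lane % 4)*2 + (i % 2)`[24,5]=>1
L=24=>grp=24>>2=6, tig=24&3=0
[5]=>row 6+0=6  col 0·2+1+8=9
col: 1 vs 9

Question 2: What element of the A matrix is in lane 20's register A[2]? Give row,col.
13,0

lane 20=>20/4=5, 20 mod 4=0
i=2  r:5+8=>13  c:2·0+0+0=>0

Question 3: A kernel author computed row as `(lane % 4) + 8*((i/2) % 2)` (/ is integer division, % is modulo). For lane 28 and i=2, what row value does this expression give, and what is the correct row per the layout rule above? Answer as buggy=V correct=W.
buggy=8 correct=15

`(lane % 4) + 8*((i/2) % 2)`[28,2]→8
lane 28→28/4=7, 28 mod 4=0
i=2  r:7+8→15  c:2·0+0+0→0
row: 8 vs 15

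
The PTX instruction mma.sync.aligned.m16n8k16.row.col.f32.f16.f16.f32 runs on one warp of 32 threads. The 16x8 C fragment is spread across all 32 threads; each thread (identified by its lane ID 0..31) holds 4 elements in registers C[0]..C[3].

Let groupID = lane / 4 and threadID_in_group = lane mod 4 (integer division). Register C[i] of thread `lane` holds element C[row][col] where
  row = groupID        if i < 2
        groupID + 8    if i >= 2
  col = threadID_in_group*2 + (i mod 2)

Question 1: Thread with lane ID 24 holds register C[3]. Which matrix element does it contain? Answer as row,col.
lane 24⇒24/4=6, 24 mod 4=0
i=3  r:6+8⇒14  c:2·0+1⇒1

14,1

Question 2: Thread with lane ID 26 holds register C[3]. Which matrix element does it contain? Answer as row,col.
lane 26: gr=6 (26/4), th=2 (26%4)
i=3: r=6+8=14, c=2*2+1=5

14,5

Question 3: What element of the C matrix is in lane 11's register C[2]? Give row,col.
11: g=2,t=3
[2] (2+8,3*2+0) = (10,6)

10,6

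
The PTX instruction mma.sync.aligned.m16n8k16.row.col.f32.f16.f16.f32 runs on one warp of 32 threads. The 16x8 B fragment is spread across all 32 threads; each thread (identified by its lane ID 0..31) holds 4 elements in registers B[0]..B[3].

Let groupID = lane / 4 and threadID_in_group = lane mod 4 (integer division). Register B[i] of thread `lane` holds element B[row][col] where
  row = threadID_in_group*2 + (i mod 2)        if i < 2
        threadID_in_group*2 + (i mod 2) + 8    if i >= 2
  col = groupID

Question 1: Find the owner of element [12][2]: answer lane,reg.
c:2=>grp=2  r:12=>rB=1,tig=2,lo=0
L=2*4+2=10  i=1*2+0=2

10,2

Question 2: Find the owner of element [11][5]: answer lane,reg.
c: 5->gid=5  r: 11->r8=1,tid=1,i&1=1
L=5*4+1=21  i=1*2+1=3

21,3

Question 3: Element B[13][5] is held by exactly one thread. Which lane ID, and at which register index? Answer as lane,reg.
22,3

c=5→G=5  r=13→rhi=1,T=2,p=1
L=5*4+2=22  i=1*2+1=3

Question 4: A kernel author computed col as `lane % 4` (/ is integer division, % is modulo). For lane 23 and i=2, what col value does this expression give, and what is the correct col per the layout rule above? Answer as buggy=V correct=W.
`lane % 4`[23,2]->3
L=23->g=23>>2=5, t=23&3=3
[2]->row 3·2+0+8=14  col g=5
col: 3 vs 5

buggy=3 correct=5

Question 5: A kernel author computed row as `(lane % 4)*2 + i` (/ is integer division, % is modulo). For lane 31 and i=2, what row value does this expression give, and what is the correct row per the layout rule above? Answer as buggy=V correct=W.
`(lane % 4)*2 + i`[31,2]→8
lane 31→31/4=7, 31 mod 4=3
i=2  r:2·3+0+8→14  c:7
row: 8 vs 14

buggy=8 correct=14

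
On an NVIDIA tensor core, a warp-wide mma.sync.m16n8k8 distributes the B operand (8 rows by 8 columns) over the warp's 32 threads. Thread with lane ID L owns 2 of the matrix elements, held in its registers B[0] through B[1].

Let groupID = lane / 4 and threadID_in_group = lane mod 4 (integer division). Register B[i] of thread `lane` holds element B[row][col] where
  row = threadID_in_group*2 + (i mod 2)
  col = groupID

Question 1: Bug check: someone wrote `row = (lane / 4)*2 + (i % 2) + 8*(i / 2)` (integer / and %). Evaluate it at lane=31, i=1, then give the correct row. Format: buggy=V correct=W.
buggy=15 correct=7

`(lane / 4)*2 + (i % 2) + 8*(i / 2)`[31,1]→15
L=31→G=31>>2=7, T=31&3=3
[1]→row 3·2+1=7  col G=7
row: 15 vs 7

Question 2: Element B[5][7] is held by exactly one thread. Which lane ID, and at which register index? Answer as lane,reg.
30,1

c=7→G=7  r=5→T=2,p=1
L=7*4+2=30  i=1=1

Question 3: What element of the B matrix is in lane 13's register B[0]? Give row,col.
2,3

L=13⇒gr=13>>2=3, th=13&3=1
[0]⇒row 1·2+0=2  col gr=3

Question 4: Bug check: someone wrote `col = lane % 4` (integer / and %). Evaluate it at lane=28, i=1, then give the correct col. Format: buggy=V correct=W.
`lane % 4`[28,1]→0
28: G=7,T=0
[1] (0*2+1,7) = (1,7)
col: 0 vs 7

buggy=0 correct=7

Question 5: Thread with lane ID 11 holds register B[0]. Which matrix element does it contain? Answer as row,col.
11: gid=2,tid=3
[0] (3*2+0,2) = (6,2)

6,2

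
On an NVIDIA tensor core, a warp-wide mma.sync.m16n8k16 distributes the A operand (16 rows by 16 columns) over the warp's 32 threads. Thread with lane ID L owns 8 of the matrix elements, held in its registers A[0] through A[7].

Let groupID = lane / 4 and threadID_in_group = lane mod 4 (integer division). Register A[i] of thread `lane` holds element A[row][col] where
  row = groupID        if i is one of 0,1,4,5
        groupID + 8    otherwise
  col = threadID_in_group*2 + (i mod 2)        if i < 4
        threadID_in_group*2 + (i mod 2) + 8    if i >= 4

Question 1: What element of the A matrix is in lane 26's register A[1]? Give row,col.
lane 26: gr=6 (26/4), th=2 (26%4)
i=1: r=6+0=6, c=2*2+1+0=5

6,5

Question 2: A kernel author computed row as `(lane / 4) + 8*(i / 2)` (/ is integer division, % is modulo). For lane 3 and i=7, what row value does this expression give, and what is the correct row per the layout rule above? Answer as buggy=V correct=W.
buggy=24 correct=8

`(lane / 4) + 8*(i / 2)`[3,7]->24
lane 3: g=0 (3/4), t=3 (3%4)
i=7: r=0+8=8, c=3*2+1+8=15
row: 24 vs 8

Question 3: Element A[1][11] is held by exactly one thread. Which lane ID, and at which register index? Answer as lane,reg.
5,5

r:1=>grp=1,rB=0  c:11=>cB=1,tig=1,lo=1
L=1*4+1=5  i=1*4+0*2+1=5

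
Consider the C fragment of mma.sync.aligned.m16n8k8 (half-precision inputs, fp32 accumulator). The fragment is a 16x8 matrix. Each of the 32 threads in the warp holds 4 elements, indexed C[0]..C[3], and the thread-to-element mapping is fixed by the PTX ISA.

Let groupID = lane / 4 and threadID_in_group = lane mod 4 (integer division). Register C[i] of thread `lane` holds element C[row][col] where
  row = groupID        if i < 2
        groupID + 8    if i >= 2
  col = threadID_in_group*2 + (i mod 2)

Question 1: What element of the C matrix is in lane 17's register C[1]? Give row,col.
lane 17⇒17/4=4, 17 mod 4=1
i=1  r:4+0⇒4  c:2·1+1⇒3

4,3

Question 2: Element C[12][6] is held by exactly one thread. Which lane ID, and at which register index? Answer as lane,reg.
19,2

r=12⇒gr=4,Rb=1  c=6⇒th=3,odd=0
L=4*4+3=19  i=1*2+0=2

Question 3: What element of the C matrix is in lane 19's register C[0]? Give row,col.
4,6

L=19⇒gr=19>>2=4, th=19&3=3
[0]⇒row 4+0=4  col 3·2+0=6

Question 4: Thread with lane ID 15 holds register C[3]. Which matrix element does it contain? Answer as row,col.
lane 15: grp=3 (15/4), tig=3 (15%4)
i=3: r=3+8=11, c=3*2+1=7

11,7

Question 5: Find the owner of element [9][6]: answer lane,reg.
7,2

r:9=>grp=1,rB=1  c:6=>tig=3,lo=0
L=1*4+3=7  i=1*2+0=2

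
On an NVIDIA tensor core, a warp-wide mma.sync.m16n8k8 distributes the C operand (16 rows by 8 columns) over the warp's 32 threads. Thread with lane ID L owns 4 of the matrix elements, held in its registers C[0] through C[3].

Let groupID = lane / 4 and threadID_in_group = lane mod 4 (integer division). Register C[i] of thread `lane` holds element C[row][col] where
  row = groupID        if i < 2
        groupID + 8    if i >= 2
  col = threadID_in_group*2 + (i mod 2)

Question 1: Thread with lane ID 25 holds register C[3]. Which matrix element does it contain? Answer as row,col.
14,3

L=25->gid=25>>2=6, tid=25&3=1
[3]->row 6+8=14  col 1·2+1=3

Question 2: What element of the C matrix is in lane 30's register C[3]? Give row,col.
15,5

30: gid=7,tid=2
[3] (7+8,2*2+1) = (15,5)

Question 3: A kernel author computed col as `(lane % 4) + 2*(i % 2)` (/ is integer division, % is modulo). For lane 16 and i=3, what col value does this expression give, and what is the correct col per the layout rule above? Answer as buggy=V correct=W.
`(lane % 4) + 2*(i % 2)`[16,3]⇒2
L=16⇒gr=16>>2=4, th=16&3=0
[3]⇒row 4+8=12  col 0·2+1=1
col: 2 vs 1

buggy=2 correct=1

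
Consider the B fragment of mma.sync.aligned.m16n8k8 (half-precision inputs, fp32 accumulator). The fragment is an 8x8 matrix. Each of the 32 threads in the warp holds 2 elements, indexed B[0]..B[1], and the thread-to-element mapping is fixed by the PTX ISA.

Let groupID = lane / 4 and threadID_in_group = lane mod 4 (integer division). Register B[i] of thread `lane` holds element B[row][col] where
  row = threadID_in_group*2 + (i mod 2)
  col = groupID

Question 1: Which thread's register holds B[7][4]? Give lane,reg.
19,1

c=4⇒gr=4  r=7⇒th=3,odd=1
L=4*4+3=19  i=1=1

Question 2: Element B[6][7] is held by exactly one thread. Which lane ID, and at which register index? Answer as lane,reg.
c=7⇒gr=7  r=6⇒th=3,odd=0
L=7*4+3=31  i=0=0

31,0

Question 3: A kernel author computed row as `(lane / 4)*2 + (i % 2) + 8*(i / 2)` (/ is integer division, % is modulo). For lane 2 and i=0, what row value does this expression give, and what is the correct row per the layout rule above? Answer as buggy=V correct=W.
`(lane / 4)*2 + (i % 2) + 8*(i / 2)`[2,0]→0
lane 2→2/4=0, 2 mod 4=2
i=0  r:2·2+0→4  c:0
row: 0 vs 4

buggy=0 correct=4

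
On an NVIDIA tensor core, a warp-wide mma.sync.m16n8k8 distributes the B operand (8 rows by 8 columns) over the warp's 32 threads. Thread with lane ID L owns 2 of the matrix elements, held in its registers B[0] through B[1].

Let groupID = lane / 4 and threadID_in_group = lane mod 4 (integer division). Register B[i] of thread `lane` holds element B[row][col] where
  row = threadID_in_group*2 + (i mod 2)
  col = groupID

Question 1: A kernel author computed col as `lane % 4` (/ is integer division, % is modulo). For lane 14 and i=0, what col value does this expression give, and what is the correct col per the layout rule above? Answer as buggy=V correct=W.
`lane % 4`[14,0]=>2
L=14=>grp=14>>2=3, tig=14&3=2
[0]=>row 2·2+0=4  col grp=3
col: 2 vs 3

buggy=2 correct=3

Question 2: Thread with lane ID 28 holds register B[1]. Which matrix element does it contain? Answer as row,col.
1,7

lane 28: gr=7 (28/4), th=0 (28%4)
i=1: r=0*2+1=1, c=gr=7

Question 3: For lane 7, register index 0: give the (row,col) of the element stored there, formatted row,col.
6,1

lane 7=>7/4=1, 7 mod 4=3
i=0  r:2·3+0=>6  c:1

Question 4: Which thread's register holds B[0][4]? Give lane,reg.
c=4->g=4  r=0->t=0,b0=0
L=4*4+0=16  i=0=0

16,0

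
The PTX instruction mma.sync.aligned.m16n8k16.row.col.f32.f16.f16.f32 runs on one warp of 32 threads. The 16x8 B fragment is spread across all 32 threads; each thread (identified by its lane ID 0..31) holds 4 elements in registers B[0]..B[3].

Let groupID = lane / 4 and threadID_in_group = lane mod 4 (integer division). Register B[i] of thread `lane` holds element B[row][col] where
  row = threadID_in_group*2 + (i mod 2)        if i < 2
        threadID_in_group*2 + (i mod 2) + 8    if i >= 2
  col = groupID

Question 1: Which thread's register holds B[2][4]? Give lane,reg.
c=4->g=4  r=2->rb=0,t=1,b0=0
L=4*4+1=17  i=0*2+0=0

17,0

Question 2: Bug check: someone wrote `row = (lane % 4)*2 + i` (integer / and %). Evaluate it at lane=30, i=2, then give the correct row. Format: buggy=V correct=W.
`(lane % 4)*2 + i`[30,2]->6
30: g=7,t=2
[2] (2*2+0+8,7) = (12,7)
row: 6 vs 12

buggy=6 correct=12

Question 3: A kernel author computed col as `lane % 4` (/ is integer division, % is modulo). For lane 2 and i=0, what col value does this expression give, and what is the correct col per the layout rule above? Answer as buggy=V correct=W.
`lane % 4`[2,0]->2
lane 2->2/4=0, 2 mod 4=2
i=0  r:2·2+0+0->4  c:0
col: 2 vs 0

buggy=2 correct=0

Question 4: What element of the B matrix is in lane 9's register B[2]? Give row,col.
9: gid=2,tid=1
[2] (1*2+0+8,2) = (10,2)

10,2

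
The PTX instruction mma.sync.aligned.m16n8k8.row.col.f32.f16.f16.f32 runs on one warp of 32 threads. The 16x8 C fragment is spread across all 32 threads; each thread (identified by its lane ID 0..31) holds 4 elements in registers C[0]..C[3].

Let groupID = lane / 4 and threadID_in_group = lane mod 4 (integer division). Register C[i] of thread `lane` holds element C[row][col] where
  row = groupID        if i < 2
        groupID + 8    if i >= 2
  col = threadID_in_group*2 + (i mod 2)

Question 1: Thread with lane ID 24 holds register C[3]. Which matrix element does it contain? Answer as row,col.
lane 24: g=6 (24/4), t=0 (24%4)
i=3: r=6+8=14, c=0*2+1=1

14,1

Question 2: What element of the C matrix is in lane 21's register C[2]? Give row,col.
21: G=5,T=1
[2] (5+8,1*2+0) = (13,2)

13,2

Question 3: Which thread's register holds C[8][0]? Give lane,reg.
r: 8->gid=0,r8=1  c: 0->tid=0,i&1=0
L=0*4+0=0  i=1*2+0=2

0,2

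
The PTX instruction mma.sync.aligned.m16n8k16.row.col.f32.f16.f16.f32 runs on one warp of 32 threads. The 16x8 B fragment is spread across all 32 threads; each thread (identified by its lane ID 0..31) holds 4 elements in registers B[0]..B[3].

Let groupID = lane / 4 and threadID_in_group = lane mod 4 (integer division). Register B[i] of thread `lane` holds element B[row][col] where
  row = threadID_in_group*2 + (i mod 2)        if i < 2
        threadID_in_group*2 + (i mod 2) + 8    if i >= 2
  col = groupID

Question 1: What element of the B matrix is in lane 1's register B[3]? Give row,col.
11,0

1: gid=0,tid=1
[3] (1*2+1+8,0) = (11,0)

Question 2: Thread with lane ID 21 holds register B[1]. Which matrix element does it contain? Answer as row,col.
L=21→G=21>>2=5, T=21&3=1
[1]→row 1·2+1+0=3  col G=5

3,5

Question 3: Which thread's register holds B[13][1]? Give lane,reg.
6,3

c: 1->gid=1  r: 13->r8=1,tid=2,i&1=1
L=1*4+2=6  i=1*2+1=3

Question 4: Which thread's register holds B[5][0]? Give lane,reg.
2,1

c=0⇒gr=0  r=5⇒Rb=0,th=2,odd=1
L=0*4+2=2  i=0*2+1=1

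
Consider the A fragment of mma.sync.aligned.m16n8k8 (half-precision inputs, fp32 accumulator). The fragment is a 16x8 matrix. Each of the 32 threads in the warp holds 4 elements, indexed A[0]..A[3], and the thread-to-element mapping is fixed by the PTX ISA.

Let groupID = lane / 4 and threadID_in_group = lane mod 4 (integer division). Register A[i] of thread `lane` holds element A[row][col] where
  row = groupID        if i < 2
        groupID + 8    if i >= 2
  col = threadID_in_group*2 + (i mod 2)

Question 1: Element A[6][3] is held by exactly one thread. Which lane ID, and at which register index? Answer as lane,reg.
r=6->g=6,rb=0  c=3->t=1,b0=1
L=6*4+1=25  i=0*2+1=1

25,1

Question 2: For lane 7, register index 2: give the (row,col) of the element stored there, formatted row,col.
lane 7: gr=1 (7/4), th=3 (7%4)
i=2: r=1+8=9, c=3*2+0=6

9,6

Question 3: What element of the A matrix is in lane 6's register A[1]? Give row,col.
L=6⇒gr=6>>2=1, th=6&3=2
[1]⇒row 1+0=1  col 2·2+1=5

1,5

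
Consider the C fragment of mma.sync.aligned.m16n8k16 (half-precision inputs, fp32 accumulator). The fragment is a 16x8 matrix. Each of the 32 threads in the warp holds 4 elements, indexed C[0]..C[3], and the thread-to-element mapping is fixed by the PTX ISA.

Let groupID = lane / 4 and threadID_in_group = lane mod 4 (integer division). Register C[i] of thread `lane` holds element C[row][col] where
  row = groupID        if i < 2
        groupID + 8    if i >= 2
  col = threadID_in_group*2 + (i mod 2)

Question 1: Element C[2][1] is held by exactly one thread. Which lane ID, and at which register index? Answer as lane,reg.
8,1

r: 2->gid=2,r8=0  c: 1->tid=0,i&1=1
L=2*4+0=8  i=0*2+1=1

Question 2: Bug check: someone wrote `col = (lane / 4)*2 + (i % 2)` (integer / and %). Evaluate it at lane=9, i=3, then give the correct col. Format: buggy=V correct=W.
buggy=5 correct=3

`(lane / 4)*2 + (i % 2)`[9,3]->5
9: g=2,t=1
[3] (2+8,1*2+1) = (10,3)
col: 5 vs 3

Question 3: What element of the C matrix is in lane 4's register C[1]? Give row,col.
1,1

lane 4→4/4=1, 4 mod 4=0
i=1  r:1+0→1  c:2·0+1→1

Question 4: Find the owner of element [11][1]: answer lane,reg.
r=11→G=3,rhi=1  c=1→T=0,p=1
L=3*4+0=12  i=1*2+1=3

12,3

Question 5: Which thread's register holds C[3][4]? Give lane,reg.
14,0

r=3→G=3,rhi=0  c=4→T=2,p=0
L=3*4+2=14  i=0*2+0=0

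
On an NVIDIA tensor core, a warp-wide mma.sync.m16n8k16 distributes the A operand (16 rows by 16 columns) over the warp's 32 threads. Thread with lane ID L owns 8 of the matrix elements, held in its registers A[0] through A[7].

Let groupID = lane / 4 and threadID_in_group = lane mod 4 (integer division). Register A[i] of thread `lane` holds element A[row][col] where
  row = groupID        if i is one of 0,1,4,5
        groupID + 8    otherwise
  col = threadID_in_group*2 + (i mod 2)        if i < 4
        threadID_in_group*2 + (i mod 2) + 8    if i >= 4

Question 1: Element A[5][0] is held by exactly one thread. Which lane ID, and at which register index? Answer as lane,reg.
20,0

r=5->g=5,rb=0  c=0->cb=0,t=0,b0=0
L=5*4+0=20  i=0*4+0*2+0=0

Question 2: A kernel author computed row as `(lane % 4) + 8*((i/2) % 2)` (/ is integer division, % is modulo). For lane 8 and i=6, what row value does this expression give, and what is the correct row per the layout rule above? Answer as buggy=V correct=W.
`(lane % 4) + 8*((i/2) % 2)`[8,6]→8
lane 8→8/4=2, 8 mod 4=0
i=6  r:2+8→10  c:2·0+0+8→8
row: 8 vs 10

buggy=8 correct=10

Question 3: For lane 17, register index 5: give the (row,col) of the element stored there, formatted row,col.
4,11

lane 17: gr=4 (17/4), th=1 (17%4)
i=5: r=4+0=4, c=1*2+1+8=11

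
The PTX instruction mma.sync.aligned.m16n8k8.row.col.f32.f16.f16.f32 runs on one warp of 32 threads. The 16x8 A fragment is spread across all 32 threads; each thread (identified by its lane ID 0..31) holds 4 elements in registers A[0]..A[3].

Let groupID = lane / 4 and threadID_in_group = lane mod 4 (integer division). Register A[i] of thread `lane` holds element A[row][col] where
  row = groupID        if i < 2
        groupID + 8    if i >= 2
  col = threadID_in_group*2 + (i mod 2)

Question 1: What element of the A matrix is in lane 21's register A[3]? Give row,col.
13,3

lane 21: gid=5 (21/4), tid=1 (21%4)
i=3: r=5+8=13, c=1*2+1=3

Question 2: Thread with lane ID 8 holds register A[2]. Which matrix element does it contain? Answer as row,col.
L=8->gid=8>>2=2, tid=8&3=0
[2]->row 2+8=10  col 0·2+0=0

10,0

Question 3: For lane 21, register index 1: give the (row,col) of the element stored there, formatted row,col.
5,3

lane 21: grp=5 (21/4), tig=1 (21%4)
i=1: r=5+0=5, c=1*2+1=3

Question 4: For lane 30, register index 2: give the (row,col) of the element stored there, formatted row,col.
L=30=>grp=30>>2=7, tig=30&3=2
[2]=>row 7+8=15  col 2·2+0=4

15,4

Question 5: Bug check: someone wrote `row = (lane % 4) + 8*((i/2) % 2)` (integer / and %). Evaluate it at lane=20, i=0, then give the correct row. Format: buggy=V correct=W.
buggy=0 correct=5

`(lane % 4) + 8*((i/2) % 2)`[20,0]⇒0
lane 20: gr=5 (20/4), th=0 (20%4)
i=0: r=5+0=5, c=0*2+0=0
row: 0 vs 5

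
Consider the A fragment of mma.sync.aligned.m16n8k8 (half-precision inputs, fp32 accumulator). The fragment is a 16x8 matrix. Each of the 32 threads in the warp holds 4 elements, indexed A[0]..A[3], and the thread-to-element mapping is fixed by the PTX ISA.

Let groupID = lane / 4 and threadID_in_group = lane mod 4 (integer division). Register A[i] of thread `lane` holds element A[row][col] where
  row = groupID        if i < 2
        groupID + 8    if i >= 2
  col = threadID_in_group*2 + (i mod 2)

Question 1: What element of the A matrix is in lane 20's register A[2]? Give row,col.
13,0

lane 20→20/4=5, 20 mod 4=0
i=2  r:5+8→13  c:2·0+0→0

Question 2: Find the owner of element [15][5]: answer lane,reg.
r=15⇒gr=7,Rb=1  c=5⇒th=2,odd=1
L=7*4+2=30  i=1*2+1=3

30,3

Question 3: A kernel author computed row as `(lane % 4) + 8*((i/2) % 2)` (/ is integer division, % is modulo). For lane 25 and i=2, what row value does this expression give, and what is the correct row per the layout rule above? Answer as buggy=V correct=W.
buggy=9 correct=14

`(lane % 4) + 8*((i/2) % 2)`[25,2]⇒9
lane 25: gr=6 (25/4), th=1 (25%4)
i=2: r=6+8=14, c=1*2+0=2
row: 9 vs 14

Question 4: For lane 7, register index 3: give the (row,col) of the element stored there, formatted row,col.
7: g=1,t=3
[3] (1+8,3*2+1) = (9,7)

9,7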